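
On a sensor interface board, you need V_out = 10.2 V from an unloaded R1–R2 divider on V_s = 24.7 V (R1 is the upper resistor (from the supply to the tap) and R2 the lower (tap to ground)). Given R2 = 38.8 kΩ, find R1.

R1 ≈ 55.2 kΩ

Required fraction k = V_out/V_s = 0.4130.
So R1 = R2 · (V_s/V_out − 1) = 38.8 × (24.7/10.2 − 1) = 38.8 × 1.422 = 55.16 kΩ.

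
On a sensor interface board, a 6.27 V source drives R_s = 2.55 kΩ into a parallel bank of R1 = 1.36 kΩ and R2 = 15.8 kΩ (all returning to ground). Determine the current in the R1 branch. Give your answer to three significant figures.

Parallel bank: R_p = 1/(1/1.36 + 1/15.8) = 1.252 kΩ.
V_A = 6.27 × 1.252/3.802 = 2.065 V.
I(R1) = V_A / R1 = 2.065/1.36 = 1.518 mA.

I ≈ 1.52 mA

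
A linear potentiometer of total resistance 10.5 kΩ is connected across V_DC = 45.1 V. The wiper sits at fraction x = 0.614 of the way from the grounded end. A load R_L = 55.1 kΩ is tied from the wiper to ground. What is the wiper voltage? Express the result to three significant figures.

V_out ≈ 26.5 V

Lower segment x·R_p = 6.447 kΩ; upper segment (1−x)·R_p = 4.053 kΩ.
R_L loads the lower segment: effective lower R = 5.772 kΩ.
V_out = 45.1 × 5.772/(4.053 + 5.772) = 26.49 V.
(Unloaded: V_out = x·V_DC = 27.7 V.)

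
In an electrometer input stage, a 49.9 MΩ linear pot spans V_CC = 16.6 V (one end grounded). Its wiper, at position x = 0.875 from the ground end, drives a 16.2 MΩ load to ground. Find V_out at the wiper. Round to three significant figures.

The pot divides into 6.237 MΩ above the wiper and 43.66 MΩ below.
(x·R_p) ‖ R_L = 11.82 MΩ.
Loaded-divider output: V_out = 16.6 × 0.6545 = 10.86 V.

V_out ≈ 10.9 V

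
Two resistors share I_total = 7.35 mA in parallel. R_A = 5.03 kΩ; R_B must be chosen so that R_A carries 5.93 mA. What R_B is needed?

The fraction through R_A equals R_B/(R_A+R_B).
With f = 0.8068, R_B = R_A · f/(1−f) = 5.03 × 4.176 = 21.01 kΩ.

R_B ≈ 21.0 kΩ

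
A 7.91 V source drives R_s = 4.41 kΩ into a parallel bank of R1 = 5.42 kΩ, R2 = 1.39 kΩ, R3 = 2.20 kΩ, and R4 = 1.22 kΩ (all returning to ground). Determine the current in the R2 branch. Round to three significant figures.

Combine the parallel branches: R_p = (1/5.42 + 1/1.39 + 1/2.20 + 1/1.22)⁻¹ = 0.4591 kΩ.
Node voltage V_A = V_in · R_p/(R_s + R_p) = 7.91 × 0.09429 = 0.7458 V.
Branch current I = V_A/R2 = 0.7458/1.39 = 0.5366 mA.
(Check via current divider: I_total = 1.625 mA; share G_k/ΣG = 0.3303 → same result.)

I ≈ 0.537 mA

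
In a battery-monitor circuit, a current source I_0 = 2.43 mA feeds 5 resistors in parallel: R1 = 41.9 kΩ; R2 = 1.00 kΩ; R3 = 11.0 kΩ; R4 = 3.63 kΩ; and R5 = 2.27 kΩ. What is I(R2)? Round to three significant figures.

Conductances: ΣG = 1/41.9 + 1/1.00 + 1/11.0 + 1/3.63 + 1/2.27 = 1.831 (1/kΩ).
By the current-divider rule, I = I_0 · G_k/ΣG = 2.43 × 0.5462 = 1.327 mA.

I ≈ 1.33 mA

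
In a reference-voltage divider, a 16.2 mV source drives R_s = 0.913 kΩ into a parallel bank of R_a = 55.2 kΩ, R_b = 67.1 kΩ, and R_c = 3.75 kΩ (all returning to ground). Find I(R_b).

Parallel bank: R_p = 1/(1/55.2 + 1/67.1 + 1/3.75) = 3.337 kΩ.
V_A = 16.2 × 3.337/4.250 = 12.72 mV.
Branch current I = V_A/R_b = 12.72/67.1 = 0.1896 µA.

I ≈ 0.190 µA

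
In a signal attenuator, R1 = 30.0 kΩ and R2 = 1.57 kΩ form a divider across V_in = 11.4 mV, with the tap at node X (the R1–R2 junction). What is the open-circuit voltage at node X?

With X open, the divider is unloaded: V_th = 11.4 × 1.57/31.57 = 0.5669 mV.

V_th ≈ 0.567 mV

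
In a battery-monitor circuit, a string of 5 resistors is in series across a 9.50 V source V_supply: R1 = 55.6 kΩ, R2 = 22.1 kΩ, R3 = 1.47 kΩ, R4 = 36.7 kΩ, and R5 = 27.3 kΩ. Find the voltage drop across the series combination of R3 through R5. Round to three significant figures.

V ≈ 4.34 V

Series total: ΣR = 55.6 + 22.1 + 1.47 + 36.7 + 27.3 = 143.2 kΩ.
R_{R3..R5} = 1.47 + 36.7 + 27.3 = 65.47 kΩ.
V = V_supply · R/ΣR = 9.50 × 0.4573 = 4.344 V.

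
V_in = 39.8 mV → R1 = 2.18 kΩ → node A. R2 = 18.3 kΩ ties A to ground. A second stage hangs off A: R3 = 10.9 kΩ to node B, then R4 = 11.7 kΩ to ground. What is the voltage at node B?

V_B ≈ 17.0 mV

Node A sees R2 in parallel with the series input of stage 2, R3 + R4 = 22.60 kΩ.
Effective lower resistance at A: R2 ‖ 22.60 = 10.11 kΩ.
V_A = 39.8 × 10.11/(2.18 + 10.11) = 32.74 mV.
Stage 2 is unloaded, so V_B = V_A · R4/(R3+R4) = 32.74 × 11.7/22.60 = 16.95 mV.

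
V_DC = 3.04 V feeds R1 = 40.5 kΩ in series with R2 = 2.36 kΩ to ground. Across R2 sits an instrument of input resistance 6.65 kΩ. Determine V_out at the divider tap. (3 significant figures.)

The load sits in parallel with R2, giving an effective lower resistance R2' = R2·R_L/(R2+R_L) = 1.742 kΩ.
Then V_out = V_DC · R2'/(R1 + R2') = 3.04 × 1.742/42.24 = 0.1254 V.

V_out ≈ 0.125 V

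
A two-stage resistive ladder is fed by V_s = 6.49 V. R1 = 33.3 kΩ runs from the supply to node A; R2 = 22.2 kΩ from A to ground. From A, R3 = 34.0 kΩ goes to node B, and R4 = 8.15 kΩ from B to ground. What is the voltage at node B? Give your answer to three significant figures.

Looking into the second stage from A: R3 + R4 = 42.15 kΩ appears in parallel with R2.
R2 ‖ (R3+R4) = 14.54 kΩ.
So V_A = 6.49 × 0.3039 = 1.973 V.
V_B = V_A × 0.1934 = 0.3814 V.

V_B ≈ 0.381 V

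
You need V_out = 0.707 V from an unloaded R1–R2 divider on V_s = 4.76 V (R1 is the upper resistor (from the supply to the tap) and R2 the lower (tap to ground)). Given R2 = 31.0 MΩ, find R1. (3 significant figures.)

R1 ≈ 178 MΩ

The divider ratio is R2/(R1+R2) = 0.707/4.76 = 0.1485.
So R1 = R2 · (V_s/V_out − 1) = 31.0 × (4.76/0.707 − 1) = 31.0 × 5.733 = 177.7 MΩ.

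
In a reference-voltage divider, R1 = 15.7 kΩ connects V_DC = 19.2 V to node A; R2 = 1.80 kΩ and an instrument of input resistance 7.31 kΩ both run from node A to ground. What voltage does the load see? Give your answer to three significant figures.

The load sits in parallel with R2, giving an effective lower resistance R2' = R2·R_L/(R2+R_L) = 1.444 kΩ.
Then V_out = V_DC · R2'/(R1 + R2') = 19.2 × 1.444/17.14 = 1.618 V.

V_out ≈ 1.62 V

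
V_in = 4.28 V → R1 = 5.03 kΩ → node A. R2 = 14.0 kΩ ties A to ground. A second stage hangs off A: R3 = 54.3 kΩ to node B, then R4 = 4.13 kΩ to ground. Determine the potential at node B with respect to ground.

Looking into the second stage from A: R3 + R4 = 58.43 kΩ appears in parallel with R2.
Effective lower resistance at A: R2 ‖ 58.43 = 11.29 kΩ.
First divider: V_A = V_in · 11.29/(5.03 + 11.29) = 2.961 V.
Stage 2 is unloaded, so V_B = V_A · R4/(R3+R4) = 2.961 × 4.13/58.43 = 0.2093 V.

V_B ≈ 0.209 V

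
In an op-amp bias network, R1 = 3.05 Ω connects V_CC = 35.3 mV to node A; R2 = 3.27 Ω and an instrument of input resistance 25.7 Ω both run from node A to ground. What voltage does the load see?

V_out ≈ 17.2 mV

R2 ‖ R_L = (3.27 × 25.7)/(3.27 + 25.7) = 2.901 Ω.
Then V_out = V_CC · R2'/(R1 + R2') = 35.3 × 2.901/5.951 = 17.21 mV.
(Unloaded it would be 18.3 mV; the load pulls it down.)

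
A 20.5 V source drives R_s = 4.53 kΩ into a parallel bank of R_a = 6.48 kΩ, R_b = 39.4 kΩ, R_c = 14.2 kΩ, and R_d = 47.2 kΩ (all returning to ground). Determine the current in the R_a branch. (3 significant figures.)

Parallel bank: R_p = 1/(1/6.48 + 1/39.4 + 1/14.2 + 1/47.2) = 3.686 kΩ.
V_A = 20.5 × 3.686/8.216 = 9.197 V.
Branch current I = V_A/R_a = 9.197/6.48 = 1.419 mA.

I ≈ 1.42 mA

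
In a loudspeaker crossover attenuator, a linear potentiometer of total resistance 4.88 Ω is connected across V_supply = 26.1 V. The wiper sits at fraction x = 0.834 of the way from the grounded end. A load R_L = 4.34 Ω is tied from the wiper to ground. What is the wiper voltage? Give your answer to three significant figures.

V_out ≈ 18.8 V

The pot divides into 0.8101 Ω above the wiper and 4.070 Ω below.
Lower segment in parallel with the load: 4.070 ‖ 4.34 = 2.100 Ω.
Then V_out = V_supply · 2.100/(0.8101 + 2.100) = 18.84 V.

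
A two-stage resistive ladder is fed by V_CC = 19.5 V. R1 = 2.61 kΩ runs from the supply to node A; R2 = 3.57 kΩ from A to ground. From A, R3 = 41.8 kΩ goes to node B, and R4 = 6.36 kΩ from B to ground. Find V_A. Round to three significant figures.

Node A sees R2 in parallel with the series input of stage 2, R3 + R4 = 48.16 kΩ.
R2 ‖ (R3+R4) = 3.324 kΩ.
V_A = 19.5 × 3.324/(2.61 + 3.324) = 10.92 V.

V_A ≈ 10.9 V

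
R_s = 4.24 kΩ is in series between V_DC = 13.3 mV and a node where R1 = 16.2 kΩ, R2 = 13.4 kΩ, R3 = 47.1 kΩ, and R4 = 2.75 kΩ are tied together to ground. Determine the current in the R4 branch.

I ≈ 1.51 µA

Parallel bank: R_p = 1/(1/16.2 + 1/13.4 + 1/47.1 + 1/2.75) = 1.919 kΩ.
V_A = 13.3 × 1.919/6.159 = 4.143 mV.
I(R4) = V_A / R4 = 4.143/2.75 = 1.507 µA.
(Check via current divider: I_total = 2.160 µA; share G_k/ΣG = 0.6977 → same result.)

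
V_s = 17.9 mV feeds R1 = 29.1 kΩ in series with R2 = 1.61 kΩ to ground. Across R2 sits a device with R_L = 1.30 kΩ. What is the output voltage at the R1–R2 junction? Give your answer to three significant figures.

The load sits in parallel with R2, giving an effective lower resistance R2' = R2·R_L/(R2+R_L) = 0.7192 kΩ.
Now apply the divider: V_out = 17.9 × 0.02412 = 0.4318 mV.
(Unloaded it would be 0.938 mV; the load pulls it down.)

V_out ≈ 0.432 mV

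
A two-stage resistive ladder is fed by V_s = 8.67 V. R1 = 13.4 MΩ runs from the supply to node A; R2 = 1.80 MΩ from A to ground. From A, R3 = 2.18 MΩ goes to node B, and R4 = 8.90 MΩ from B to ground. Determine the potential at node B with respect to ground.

V_B ≈ 0.721 V

Looking into the second stage from A: R3 + R4 = 11.08 MΩ appears in parallel with R2.
R2 ‖ (R3+R4) = 1.548 MΩ.
So V_A = 8.67 × 0.1036 = 0.8981 V.
Then the unloaded second divider: V_B = V_A × R4/(R3+R4) = 0.8981 × 0.8032 = 0.7214 V.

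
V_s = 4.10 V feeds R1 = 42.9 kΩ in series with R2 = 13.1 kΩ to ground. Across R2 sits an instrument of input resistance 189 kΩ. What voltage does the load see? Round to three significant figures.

V_out ≈ 0.911 V

R2 ‖ R_L = (13.1 × 189)/(13.1 + 189) = 12.25 kΩ.
Then V_out = V_s · R2'/(R1 + R2') = 4.10 × 12.25/55.15 = 0.9107 V.
(Unloaded it would be 0.959 V; the load pulls it down.)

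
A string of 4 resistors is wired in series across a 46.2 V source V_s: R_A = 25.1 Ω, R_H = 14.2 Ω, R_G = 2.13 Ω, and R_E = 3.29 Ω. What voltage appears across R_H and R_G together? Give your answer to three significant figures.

V ≈ 16.9 V

Total series resistance ΣR = 25.1 + 14.2 + 2.13 + 3.29 = 44.72 Ω.
R_{R_H..R_G} = 14.2 + 2.13 = 16.33 Ω.
By the voltage-divider rule, V = 46.2 × 16.33/44.72 = 16.87 V.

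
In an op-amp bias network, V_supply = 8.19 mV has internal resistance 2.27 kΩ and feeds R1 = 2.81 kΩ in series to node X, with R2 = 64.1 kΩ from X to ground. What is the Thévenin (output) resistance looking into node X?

R1' = 2.27 + 2.81 = 5.080 kΩ (source resistance + R1).
Zeroing V_supply shorts the top of R1' to ground, so R_th = R1' ‖ R2 = 4.707 kΩ.

R_th ≈ 4.71 kΩ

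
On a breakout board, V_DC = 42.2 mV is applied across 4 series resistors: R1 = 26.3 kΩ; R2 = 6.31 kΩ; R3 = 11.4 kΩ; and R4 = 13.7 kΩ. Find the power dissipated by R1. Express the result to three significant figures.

ΣR = 57.71 kΩ → I = 42.2/57.71 = 0.7312 µA.
P = I²R = 0.5347 × 26.3 = 14.06 nW.

P ≈ 14.1 nW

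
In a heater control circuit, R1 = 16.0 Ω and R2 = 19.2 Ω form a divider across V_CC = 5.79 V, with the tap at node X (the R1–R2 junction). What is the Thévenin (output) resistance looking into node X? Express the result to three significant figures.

R_th ≈ 8.73 Ω

With V_CC suppressed (replaced by a short), R_th = R1 ‖ R2 = (16.00 × 19.2)/(16.00 + 19.2) = 8.727 Ω.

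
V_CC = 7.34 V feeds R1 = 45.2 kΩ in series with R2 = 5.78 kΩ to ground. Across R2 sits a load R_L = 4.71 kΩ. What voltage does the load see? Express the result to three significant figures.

R2 ‖ R_L = (5.78 × 4.71)/(5.78 + 4.71) = 2.595 kΩ.
Voltage divider with the loaded lower leg: V_out = 7.34 × 2.595/(45.2 + 2.595) = 7.34 × 0.05430 = 0.3986 V.

V_out ≈ 0.399 V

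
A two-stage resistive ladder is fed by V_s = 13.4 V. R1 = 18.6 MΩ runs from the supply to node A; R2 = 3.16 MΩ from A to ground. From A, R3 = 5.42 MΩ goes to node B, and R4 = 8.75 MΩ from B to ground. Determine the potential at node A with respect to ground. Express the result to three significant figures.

V_A ≈ 1.63 V

Looking into the second stage from A: R3 + R4 = 14.17 MΩ appears in parallel with R2.
Effective lower resistance at A: R2 ‖ 14.17 = 2.584 MΩ.
So V_A = 13.4 × 0.1220 = 1.634 V.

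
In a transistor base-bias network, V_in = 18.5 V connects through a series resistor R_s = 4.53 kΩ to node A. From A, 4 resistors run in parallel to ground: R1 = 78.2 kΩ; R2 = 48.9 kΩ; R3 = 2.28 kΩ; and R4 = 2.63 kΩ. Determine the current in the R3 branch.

I ≈ 1.67 mA

Combine the parallel branches: R_p = (1/78.2 + 1/48.9 + 1/2.28 + 1/2.63)⁻¹ = 1.174 kΩ.
V_A by voltage divider: V_A = 18.5 × 1.174/(4.53 + 1.174) = 3.807 V.
Branch current I = V_A/R3 = 3.807/2.28 = 1.670 mA.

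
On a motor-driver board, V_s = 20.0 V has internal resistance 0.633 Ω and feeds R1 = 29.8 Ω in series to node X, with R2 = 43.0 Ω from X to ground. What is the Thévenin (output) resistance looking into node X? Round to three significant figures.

R1' = 0.633 + 29.8 = 30.43 Ω (source resistance + R1).
With V_s suppressed (replaced by a short), R_th = R1' ‖ R2 = (30.43 × 43.0)/(30.43 + 43.0) = 17.82 Ω.

R_th ≈ 17.8 Ω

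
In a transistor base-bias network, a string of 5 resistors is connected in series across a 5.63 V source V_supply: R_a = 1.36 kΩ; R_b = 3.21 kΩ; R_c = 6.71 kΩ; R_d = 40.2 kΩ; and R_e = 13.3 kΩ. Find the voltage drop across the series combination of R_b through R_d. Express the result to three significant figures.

ΣR = 1.36 + 3.21 + 6.71 + 40.2 + 13.3 = 64.78 kΩ.
R_{R_b..R_d} = 3.21 + 6.71 + 40.2 = 50.12 kΩ.
V = V_supply · R/ΣR = 5.63 × 0.7737 = 4.356 V.

V ≈ 4.36 V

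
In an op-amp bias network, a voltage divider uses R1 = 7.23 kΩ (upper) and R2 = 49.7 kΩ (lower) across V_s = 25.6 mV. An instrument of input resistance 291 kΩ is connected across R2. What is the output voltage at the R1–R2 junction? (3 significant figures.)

First combine the lower leg with the load: R2 ‖ R_L = 42.45 kΩ.
Voltage divider with the loaded lower leg: V_out = 25.6 × 42.45/(7.23 + 42.45) = 25.6 × 0.8545 = 21.87 mV.

V_out ≈ 21.9 mV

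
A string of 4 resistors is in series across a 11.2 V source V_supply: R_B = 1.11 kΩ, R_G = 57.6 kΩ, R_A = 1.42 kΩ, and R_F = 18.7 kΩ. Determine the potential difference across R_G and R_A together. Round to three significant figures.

Total series resistance ΣR = 1.11 + 57.6 + 1.42 + 18.7 = 78.83 kΩ.
R_{R_G..R_A} = 57.6 + 1.42 = 59.02 kΩ.
Voltage divider: V = V_supply · (59.02 / 78.83) = 11.2 × 0.7487 = 8.385 V.

V ≈ 8.39 V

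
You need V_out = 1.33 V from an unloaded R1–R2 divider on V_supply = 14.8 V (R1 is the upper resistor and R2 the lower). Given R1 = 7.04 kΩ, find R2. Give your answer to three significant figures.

V_out/V_supply = R2/(R1+R2) = 0.08986.
Rearranging, R2 = R1·k/(1−k) = 7.04 × 0.09874 = 0.6951 kΩ.

R2 ≈ 0.695 kΩ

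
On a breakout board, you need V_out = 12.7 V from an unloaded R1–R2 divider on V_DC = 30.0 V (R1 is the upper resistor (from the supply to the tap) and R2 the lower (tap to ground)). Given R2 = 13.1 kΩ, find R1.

R1 ≈ 17.8 kΩ

Required fraction k = V_out/V_DC = 0.4233.
So R1 = R2 · (V_DC/V_out − 1) = 13.1 × (30.0/12.7 − 1) = 13.1 × 1.362 = 17.84 kΩ.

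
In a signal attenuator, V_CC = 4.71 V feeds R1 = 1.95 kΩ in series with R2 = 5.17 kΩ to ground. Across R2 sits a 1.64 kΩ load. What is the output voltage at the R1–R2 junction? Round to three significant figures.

V_out ≈ 1.84 V

R2 ‖ R_L = (5.17 × 1.64)/(5.17 + 1.64) = 1.245 kΩ.
Voltage divider with the loaded lower leg: V_out = 4.71 × 1.245/(1.95 + 1.245) = 4.71 × 0.3897 = 1.835 V.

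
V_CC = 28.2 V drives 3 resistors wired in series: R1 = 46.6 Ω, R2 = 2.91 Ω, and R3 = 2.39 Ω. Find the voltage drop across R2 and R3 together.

V ≈ 2.88 V

Total series resistance ΣR = 46.6 + 2.91 + 2.39 = 51.90 Ω.
R_{R2..R3} = 2.91 + 2.39 = 5.300 Ω.
V = V_CC · R/ΣR = 28.2 × 0.1021 = 2.880 V.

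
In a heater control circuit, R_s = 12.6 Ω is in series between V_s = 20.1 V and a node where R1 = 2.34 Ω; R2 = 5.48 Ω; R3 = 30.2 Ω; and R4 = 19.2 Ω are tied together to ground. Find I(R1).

I ≈ 0.880 A

Parallel bank: R_p = 1/(1/2.34 + 1/5.48 + 1/30.2 + 1/19.2) = 1.439 Ω.
V_A = 20.1 × 1.439/14.04 = 2.060 V.
I(R1) = V_A / R1 = 2.060/2.34 = 0.8803 A.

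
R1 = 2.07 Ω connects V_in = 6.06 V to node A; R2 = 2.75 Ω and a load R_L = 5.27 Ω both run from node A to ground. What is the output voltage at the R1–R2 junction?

V_out ≈ 2.82 V

First combine the lower leg with the load: R2 ‖ R_L = 1.807 Ω.
Then V_out = V_in · R2'/(R1 + R2') = 6.06 × 1.807/3.877 = 2.824 V.
(Unloaded it would be 3.46 V; the load pulls it down.)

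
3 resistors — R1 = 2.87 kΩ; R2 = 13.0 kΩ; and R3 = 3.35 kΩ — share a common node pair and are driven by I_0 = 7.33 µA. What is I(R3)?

Conductances: ΣG = 1/2.87 + 1/13.0 + 1/3.35 = 0.7239 (1/kΩ).
R3 takes the fraction G_k/ΣG = 0.2985/0.7239 = 0.4124, so I = 7.33 × 0.4124 = 3.023 µA.

I ≈ 3.02 µA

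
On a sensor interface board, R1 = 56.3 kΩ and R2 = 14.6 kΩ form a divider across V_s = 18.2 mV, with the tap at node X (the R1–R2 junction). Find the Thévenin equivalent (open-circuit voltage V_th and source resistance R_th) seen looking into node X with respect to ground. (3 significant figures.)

V_th is the unloaded tap voltage: V_s · R2/(R1+R2) = 18.2 × 0.2059 = 3.748 mV.
With V_s suppressed (replaced by a short), R_th = R1 ‖ R2 = (56.30 × 14.6)/(56.30 + 14.6) = 11.59 kΩ.

V_th ≈ 3.75 mV, R_th ≈ 11.6 kΩ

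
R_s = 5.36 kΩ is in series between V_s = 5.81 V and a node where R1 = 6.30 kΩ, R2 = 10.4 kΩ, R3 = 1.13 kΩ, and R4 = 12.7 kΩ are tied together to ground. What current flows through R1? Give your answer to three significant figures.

Parallel bank: R_p = 1/(1/6.30 + 1/10.4 + 1/1.13 + 1/12.7) = 0.8206 kΩ.
V_A by voltage divider: V_A = 5.81 × 0.8206/(5.36 + 0.8206) = 0.7714 V.
I(R1) = V_A / R1 = 0.7714/6.30 = 0.1224 mA.
(Check via current divider: I_total = 0.9400 mA; share G_k/ΣG = 0.1303 → same result.)

I ≈ 0.122 mA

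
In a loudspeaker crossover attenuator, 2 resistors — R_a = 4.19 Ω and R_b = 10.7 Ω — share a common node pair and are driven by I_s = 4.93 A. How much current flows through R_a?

I ≈ 3.54 A

With just two branches, the current splits inversely with resistance.
I(R_a) = 4.93 × 10.7/(4.19 + 10.7) = 4.93 × 0.7186 = 3.543 A.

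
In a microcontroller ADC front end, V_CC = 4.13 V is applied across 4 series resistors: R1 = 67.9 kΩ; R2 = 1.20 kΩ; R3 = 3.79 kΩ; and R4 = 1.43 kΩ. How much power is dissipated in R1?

P ≈ 0.210 mW

Series current I = V_CC/ΣR = 4.13/74.32 = 0.05557 mA.
V(R1) = I·R = 3.773 V; P = V·I = 3.773 × 0.05557 = 0.2097 mW.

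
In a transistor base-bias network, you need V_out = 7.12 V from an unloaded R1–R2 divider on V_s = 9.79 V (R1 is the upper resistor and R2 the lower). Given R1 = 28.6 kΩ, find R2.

R2 ≈ 76.3 kΩ

The divider ratio is R2/(R1+R2) = 7.12/9.79 = 0.7273.
Rearranging, R2 = R1·k/(1−k) = 28.6 × 2.667 = 76.27 kΩ.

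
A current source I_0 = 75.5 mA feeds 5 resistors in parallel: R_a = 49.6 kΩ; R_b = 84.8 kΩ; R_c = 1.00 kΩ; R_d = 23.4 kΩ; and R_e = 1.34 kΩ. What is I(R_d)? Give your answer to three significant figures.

ΣG = 1/49.6 + 1/84.8 + 1/1.00 + 1/23.4 + 1/1.34 = 1.821.
R_d takes the fraction G_k/ΣG = 0.04274/1.821 = 0.02347, so I = 75.5 × 0.02347 = 1.772 mA.

I ≈ 1.77 mA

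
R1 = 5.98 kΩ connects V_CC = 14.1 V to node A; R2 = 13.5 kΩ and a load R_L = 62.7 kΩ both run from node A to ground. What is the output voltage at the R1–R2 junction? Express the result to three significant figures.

V_out ≈ 9.17 V

R2 ‖ R_L = (13.5 × 62.7)/(13.5 + 62.7) = 11.11 kΩ.
Voltage divider with the loaded lower leg: V_out = 14.1 × 11.11/(5.98 + 11.11) = 14.1 × 0.6501 = 9.166 V.
(Unloaded it would be 9.77 V; the load pulls it down.)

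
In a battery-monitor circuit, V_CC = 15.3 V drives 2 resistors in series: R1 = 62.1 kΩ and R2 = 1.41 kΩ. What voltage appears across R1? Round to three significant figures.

V ≈ 15.0 V

Series total: ΣR = 62.1 + 1.41 = 63.51 kΩ.
Voltage divider: V = V_CC · (62.10 / 63.51) = 15.3 × 0.9778 = 14.96 V.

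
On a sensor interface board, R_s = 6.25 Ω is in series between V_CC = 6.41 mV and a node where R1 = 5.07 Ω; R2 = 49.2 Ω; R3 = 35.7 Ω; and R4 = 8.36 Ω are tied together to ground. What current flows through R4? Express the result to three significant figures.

I ≈ 0.234 mA

Combine the parallel branches: R_p = (1/5.07 + 1/49.2 + 1/35.7 + 1/8.36)⁻¹ = 2.738 Ω.
Node voltage V_A = V_CC · R_p/(R_s + R_p) = 6.41 × 0.3047 = 1.953 mV.
I(R4) = V_A / R4 = 1.953/8.36 = 0.2336 mA.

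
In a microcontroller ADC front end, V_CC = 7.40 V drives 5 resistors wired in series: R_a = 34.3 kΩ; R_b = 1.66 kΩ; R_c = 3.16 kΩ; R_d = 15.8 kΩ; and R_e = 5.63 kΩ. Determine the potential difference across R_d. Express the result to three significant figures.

ΣR = 34.3 + 1.66 + 3.16 + 15.8 + 5.63 = 60.55 kΩ.
V = V_CC · R/ΣR = 7.40 × 0.2609 = 1.931 V.

V ≈ 1.93 V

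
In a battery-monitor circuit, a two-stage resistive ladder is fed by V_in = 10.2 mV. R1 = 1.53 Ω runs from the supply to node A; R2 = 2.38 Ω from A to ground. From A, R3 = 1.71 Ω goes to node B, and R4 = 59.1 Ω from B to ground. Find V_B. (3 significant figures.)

V_B ≈ 5.94 mV

Looking into the second stage from A: R3 + R4 = 60.81 Ω appears in parallel with R2.
R2 ‖ (R3+R4) = 2.290 Ω.
V_A = 10.2 × 2.290/(1.53 + 2.290) = 6.115 mV.
Stage 2 is unloaded, so V_B = V_A · R4/(R3+R4) = 6.115 × 59.1/60.81 = 5.943 mV.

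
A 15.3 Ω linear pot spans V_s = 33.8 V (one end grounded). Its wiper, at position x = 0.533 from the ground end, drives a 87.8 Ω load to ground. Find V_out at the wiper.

The pot divides into 7.145 Ω above the wiper and 8.155 Ω below.
(x·R_p) ‖ R_L = 7.462 Ω.
V_out = 33.8 × 7.462/(7.145 + 7.462) = 17.27 V.

V_out ≈ 17.3 V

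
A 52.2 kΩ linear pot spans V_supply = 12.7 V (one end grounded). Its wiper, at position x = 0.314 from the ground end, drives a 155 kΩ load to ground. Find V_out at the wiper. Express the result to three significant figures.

Split the track: R_lower = x·R_p = 16.39 kΩ, R_upper = (1−x)·R_p = 35.81 kΩ.
R_L loads the lower segment: effective lower R = 14.82 kΩ.
Loaded-divider output: V_out = 12.7 × 0.2928 = 3.718 V.

V_out ≈ 3.72 V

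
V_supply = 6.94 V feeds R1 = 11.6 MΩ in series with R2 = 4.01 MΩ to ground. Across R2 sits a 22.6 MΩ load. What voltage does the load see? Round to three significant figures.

R2 ‖ R_L = (4.01 × 22.6)/(4.01 + 22.6) = 3.406 MΩ.
Voltage divider with the loaded lower leg: V_out = 6.94 × 3.406/(11.6 + 3.406) = 6.94 × 0.2270 = 1.575 V.
(Unloaded it would be 1.78 V; the load pulls it down.)

V_out ≈ 1.58 V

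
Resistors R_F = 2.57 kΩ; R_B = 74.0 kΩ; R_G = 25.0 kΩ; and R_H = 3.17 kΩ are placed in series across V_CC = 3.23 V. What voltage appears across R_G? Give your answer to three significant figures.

V ≈ 0.771 V

Total series resistance ΣR = 2.57 + 74.0 + 25.0 + 3.17 = 104.7 kΩ.
Voltage divider: V = V_CC · (25.00 / 104.7) = 3.23 × 0.2387 = 0.7710 V.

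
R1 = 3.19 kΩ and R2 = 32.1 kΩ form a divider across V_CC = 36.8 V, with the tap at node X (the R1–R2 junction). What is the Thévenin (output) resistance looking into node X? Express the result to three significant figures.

R_th ≈ 2.90 kΩ

Zeroing V_CC shorts the top of R1 to ground, so R_th = R1 ‖ R2 = 2.902 kΩ.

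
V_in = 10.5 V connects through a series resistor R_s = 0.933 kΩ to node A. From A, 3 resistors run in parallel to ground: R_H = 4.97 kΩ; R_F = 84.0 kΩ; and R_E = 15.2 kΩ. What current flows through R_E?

I ≈ 0.548 mA

Equivalent of the parallel group: R_p = 3.585 kΩ.
V_A by voltage divider: V_A = 10.5 × 3.585/(0.933 + 3.585) = 8.332 V.
Branch current I = V_A/R_E = 8.332/15.2 = 0.5482 mA.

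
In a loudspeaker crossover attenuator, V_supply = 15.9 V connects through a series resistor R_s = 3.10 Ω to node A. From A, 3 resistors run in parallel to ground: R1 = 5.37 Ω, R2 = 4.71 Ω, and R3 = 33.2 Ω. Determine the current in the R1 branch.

I ≈ 1.27 A

Combine the parallel branches: R_p = (1/5.37 + 1/4.71 + 1/33.2)⁻¹ = 2.333 Ω.
Node voltage V_A = V_supply · R_p/(R_s + R_p) = 15.9 × 0.4294 = 6.827 V.
Branch current I = V_A/R1 = 6.827/5.37 = 1.271 A.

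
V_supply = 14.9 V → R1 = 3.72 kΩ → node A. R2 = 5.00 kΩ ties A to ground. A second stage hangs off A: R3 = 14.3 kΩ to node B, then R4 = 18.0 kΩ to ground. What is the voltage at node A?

V_A ≈ 8.01 V

Looking into the second stage from A: R3 + R4 = 32.30 kΩ appears in parallel with R2.
R2 ‖ (R3+R4) = 4.330 kΩ.
So V_A = 14.9 × 0.5379 = 8.014 V.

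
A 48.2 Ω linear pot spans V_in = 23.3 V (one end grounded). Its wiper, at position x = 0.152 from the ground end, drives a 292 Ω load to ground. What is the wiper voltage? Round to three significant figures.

V_out ≈ 3.47 V

Lower segment x·R_p = 7.326 Ω; upper segment (1−x)·R_p = 40.87 Ω.
Lower segment in parallel with the load: 7.326 ‖ 292 = 7.147 Ω.
V_out = 23.3 × 7.147/(40.87 + 7.147) = 3.468 V.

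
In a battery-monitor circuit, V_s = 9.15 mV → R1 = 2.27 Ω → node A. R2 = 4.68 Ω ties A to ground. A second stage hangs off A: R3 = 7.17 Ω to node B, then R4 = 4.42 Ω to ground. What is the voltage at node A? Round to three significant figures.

V_A ≈ 5.44 mV

Looking into the second stage from A: R3 + R4 = 11.59 Ω appears in parallel with R2.
R2 ‖ (R3+R4) = 3.334 Ω.
V_A = 9.15 × 3.334/(2.27 + 3.334) = 5.444 mV.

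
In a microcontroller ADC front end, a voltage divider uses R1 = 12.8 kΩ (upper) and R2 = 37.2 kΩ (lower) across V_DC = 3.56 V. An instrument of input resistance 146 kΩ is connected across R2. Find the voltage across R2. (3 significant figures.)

V_out ≈ 2.49 V

The load sits in parallel with R2, giving an effective lower resistance R2' = R2·R_L/(R2+R_L) = 29.65 kΩ.
Now apply the divider: V_out = 3.56 × 0.6984 = 2.486 V.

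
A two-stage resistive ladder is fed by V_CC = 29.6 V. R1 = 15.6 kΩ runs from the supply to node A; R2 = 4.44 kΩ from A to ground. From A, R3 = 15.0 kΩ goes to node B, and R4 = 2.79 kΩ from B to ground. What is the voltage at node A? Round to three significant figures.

Node A sees R2 in parallel with the series input of stage 2, R3 + R4 = 17.79 kΩ.
R2 ‖ (R3+R4) = 3.553 kΩ.
First divider: V_A = V_CC · 3.553/(15.6 + 3.553) = 5.491 V.

V_A ≈ 5.49 V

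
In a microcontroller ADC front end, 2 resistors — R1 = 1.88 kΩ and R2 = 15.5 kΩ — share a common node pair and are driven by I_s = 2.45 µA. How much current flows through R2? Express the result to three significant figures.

I ≈ 0.265 µA

Two-branch current divider: I_k = I_s · R_other/(R_1 + R_2).
So I = 2.45 × 1.88/17.38 = 0.2650 µA.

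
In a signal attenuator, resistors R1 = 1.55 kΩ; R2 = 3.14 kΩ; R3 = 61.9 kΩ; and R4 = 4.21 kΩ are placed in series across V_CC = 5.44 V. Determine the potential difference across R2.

Total series resistance ΣR = 1.55 + 3.14 + 61.9 + 4.21 = 70.80 kΩ.
V = V_CC · R/ΣR = 5.44 × 0.04435 = 0.2413 V.

V ≈ 0.241 V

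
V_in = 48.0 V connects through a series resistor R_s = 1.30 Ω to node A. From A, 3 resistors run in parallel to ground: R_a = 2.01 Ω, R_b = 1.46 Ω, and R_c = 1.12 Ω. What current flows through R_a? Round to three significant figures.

Parallel bank: R_p = 1/(1/2.01 + 1/1.46 + 1/1.12) = 0.4819 Ω.
V_A = 48.0 × 0.4819/1.782 = 12.98 V.
I(R_a) = V_A / R_a = 12.98/2.01 = 6.458 A.

I ≈ 6.46 A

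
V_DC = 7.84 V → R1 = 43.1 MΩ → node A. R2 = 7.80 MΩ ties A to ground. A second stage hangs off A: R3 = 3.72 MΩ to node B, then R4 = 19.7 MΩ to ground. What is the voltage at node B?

The second stage (R3 + R4 = 23.42 MΩ) loads node A in parallel with R2.
Effective lower resistance at A: R2 ‖ 23.42 = 5.851 MΩ.
V_A = 7.84 × 5.851/(43.1 + 5.851) = 0.9371 V.
Stage 2 is unloaded, so V_B = V_A · R4/(R3+R4) = 0.9371 × 19.7/23.42 = 0.7883 V.

V_B ≈ 0.788 V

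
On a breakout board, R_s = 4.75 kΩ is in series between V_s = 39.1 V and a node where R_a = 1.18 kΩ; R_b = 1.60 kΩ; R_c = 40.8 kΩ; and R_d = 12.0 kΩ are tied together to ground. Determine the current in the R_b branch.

I ≈ 2.87 mA

Combine the parallel branches: R_p = (1/1.18 + 1/1.60 + 1/40.8 + 1/12.0)⁻¹ = 0.6328 kΩ.
V_A by voltage divider: V_A = 39.1 × 0.6328/(4.75 + 0.6328) = 4.597 V.
Branch current I = V_A/R_b = 4.597/1.60 = 2.873 mA.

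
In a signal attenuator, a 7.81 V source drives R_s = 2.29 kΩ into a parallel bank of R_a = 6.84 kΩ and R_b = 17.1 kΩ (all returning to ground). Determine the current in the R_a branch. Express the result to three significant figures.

I ≈ 0.777 mA

Equivalent of the parallel group: R_p = 4.886 kΩ.
V_A by voltage divider: V_A = 7.81 × 4.886/(2.29 + 4.886) = 5.318 V.
Branch current I = V_A/R_a = 5.318/6.84 = 0.7774 mA.
(Equivalently: I_total = 1.088 mA, then current-divider fraction G_k/ΣG = 0.7143.)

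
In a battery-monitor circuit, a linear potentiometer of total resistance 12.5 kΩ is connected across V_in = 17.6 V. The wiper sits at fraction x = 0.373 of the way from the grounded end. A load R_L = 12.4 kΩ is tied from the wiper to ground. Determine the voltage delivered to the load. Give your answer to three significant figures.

V_out ≈ 5.31 V

Split the track: R_lower = x·R_p = 4.662 kΩ, R_upper = (1−x)·R_p = 7.838 kΩ.
Lower segment in parallel with the load: 4.662 ‖ 12.4 = 3.388 kΩ.
Loaded-divider output: V_out = 17.6 × 0.3018 = 5.312 V.
(Unloaded: V_out = x·V_in = 6.56 V.)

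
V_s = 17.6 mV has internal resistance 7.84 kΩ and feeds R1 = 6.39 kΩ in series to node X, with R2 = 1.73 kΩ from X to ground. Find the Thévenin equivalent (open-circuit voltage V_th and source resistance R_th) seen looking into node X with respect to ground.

V_th ≈ 1.91 mV, R_th ≈ 1.54 kΩ

R1' = 7.84 + 6.39 = 14.23 kΩ (source resistance + R1).
V_th is the unloaded tap voltage: V_s · R2/(R1'+R2) = 17.6 × 0.1084 = 1.908 mV.
Looking into X with the source shorted: R_th = R1'·R2/(R1'+R2) = 14.23 × 1.73/15.96 = 1.542 kΩ.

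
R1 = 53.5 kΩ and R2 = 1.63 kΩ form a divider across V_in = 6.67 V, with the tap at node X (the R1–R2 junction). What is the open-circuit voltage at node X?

With X open, the divider is unloaded: V_th = 6.67 × 1.63/55.13 = 0.1972 V.

V_th ≈ 0.197 V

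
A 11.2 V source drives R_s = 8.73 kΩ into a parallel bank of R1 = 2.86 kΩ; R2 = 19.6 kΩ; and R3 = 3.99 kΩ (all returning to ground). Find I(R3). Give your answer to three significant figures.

I ≈ 0.420 mA

Equivalent of the parallel group: R_p = 1.535 kΩ.
Node voltage V_A = V_supply · R_p/(R_s + R_p) = 11.2 × 0.1496 = 1.675 V.
I(R3) = V_A / R3 = 1.675/3.99 = 0.4198 mA.
(Equivalently: I_total = 1.091 mA, then current-divider fraction G_k/ΣG = 0.3848.)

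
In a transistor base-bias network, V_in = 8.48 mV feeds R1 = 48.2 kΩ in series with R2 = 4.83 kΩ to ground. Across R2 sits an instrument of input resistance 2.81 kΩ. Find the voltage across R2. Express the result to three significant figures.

V_out ≈ 0.301 mV

The load sits in parallel with R2, giving an effective lower resistance R2' = R2·R_L/(R2+R_L) = 1.776 kΩ.
Voltage divider with the loaded lower leg: V_out = 8.48 × 1.776/(48.2 + 1.776) = 8.48 × 0.03555 = 0.3014 mV.
(Unloaded it would be 0.772 mV; the load pulls it down.)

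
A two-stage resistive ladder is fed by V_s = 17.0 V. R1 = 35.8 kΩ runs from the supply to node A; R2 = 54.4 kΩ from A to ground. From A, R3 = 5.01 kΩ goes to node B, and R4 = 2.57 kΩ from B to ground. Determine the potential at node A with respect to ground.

V_A ≈ 2.66 V

The second stage (R3 + R4 = 7.580 kΩ) loads node A in parallel with R2.
Effective lower resistance at A: R2 ‖ 7.580 = 6.653 kΩ.
First divider: V_A = V_s · 6.653/(35.8 + 6.653) = 2.664 V.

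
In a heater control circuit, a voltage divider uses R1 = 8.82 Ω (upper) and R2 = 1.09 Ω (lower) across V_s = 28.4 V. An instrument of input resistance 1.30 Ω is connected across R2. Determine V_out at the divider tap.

V_out ≈ 1.79 V

The load sits in parallel with R2, giving an effective lower resistance R2' = R2·R_L/(R2+R_L) = 0.5929 Ω.
Now apply the divider: V_out = 28.4 × 0.06299 = 1.789 V.
(Unloaded it would be 3.12 V; the load pulls it down.)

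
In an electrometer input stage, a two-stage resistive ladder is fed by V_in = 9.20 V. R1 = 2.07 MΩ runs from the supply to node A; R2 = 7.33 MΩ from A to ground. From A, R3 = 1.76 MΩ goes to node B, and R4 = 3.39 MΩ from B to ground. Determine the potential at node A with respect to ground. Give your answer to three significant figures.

Node A sees R2 in parallel with the series input of stage 2, R3 + R4 = 5.150 MΩ.
R2 ‖ (R3+R4) = 3.025 MΩ.
So V_A = 9.20 × 0.5937 = 5.462 V.

V_A ≈ 5.46 V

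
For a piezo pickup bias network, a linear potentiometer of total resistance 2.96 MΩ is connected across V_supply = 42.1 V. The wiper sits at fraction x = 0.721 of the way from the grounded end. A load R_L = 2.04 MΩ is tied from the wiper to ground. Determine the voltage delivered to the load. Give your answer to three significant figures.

Split the track: R_lower = x·R_p = 2.134 MΩ, R_upper = (1−x)·R_p = 0.8258 MΩ.
(x·R_p) ‖ R_L = 1.043 MΩ.
Loaded-divider output: V_out = 42.1 × 0.5581 = 23.50 V.

V_out ≈ 23.5 V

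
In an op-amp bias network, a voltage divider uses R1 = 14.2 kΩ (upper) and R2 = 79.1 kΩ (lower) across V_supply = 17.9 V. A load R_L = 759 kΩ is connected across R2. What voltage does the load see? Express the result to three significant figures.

First combine the lower leg with the load: R2 ‖ R_L = 71.63 kΩ.
Now apply the divider: V_out = 17.9 × 0.8346 = 14.94 V.

V_out ≈ 14.9 V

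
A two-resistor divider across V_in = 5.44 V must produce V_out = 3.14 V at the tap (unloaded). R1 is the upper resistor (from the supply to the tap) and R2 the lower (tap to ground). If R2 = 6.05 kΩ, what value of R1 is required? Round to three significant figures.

The divider ratio is R2/(R1+R2) = 3.14/5.44 = 0.5772.
So R1 = R2 · (V_in/V_out − 1) = 6.05 × (5.44/3.14 − 1) = 6.05 × 0.7325 = 4.432 kΩ.

R1 ≈ 4.43 kΩ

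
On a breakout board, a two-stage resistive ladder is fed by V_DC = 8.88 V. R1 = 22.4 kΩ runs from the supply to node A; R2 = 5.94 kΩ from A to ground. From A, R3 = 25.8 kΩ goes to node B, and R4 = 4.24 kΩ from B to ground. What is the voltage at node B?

V_B ≈ 0.227 V

The second stage (R3 + R4 = 30.04 kΩ) loads node A in parallel with R2.
R2 ‖ (R3+R4) = 4.959 kΩ.
V_A = 8.88 × 4.959/(22.4 + 4.959) = 1.610 V.
V_B = V_A × 0.1411 = 0.2272 V.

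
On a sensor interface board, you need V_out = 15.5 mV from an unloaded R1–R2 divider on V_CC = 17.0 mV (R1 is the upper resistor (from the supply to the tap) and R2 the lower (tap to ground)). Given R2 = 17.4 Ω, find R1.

R1 ≈ 1.68 Ω

V_out/V_CC = R2/(R1+R2) = 0.9118.
R1 = R2·(1/k − 1) = 17.4 × 0.09677 = 1.684 Ω.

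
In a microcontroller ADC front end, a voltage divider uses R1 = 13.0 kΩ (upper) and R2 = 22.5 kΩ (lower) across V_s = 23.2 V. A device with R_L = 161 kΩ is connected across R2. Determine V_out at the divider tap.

V_out ≈ 14.0 V

The load sits in parallel with R2, giving an effective lower resistance R2' = R2·R_L/(R2+R_L) = 19.74 kΩ.
Voltage divider with the loaded lower leg: V_out = 23.2 × 19.74/(13.0 + 19.74) = 23.2 × 0.6029 = 13.99 V.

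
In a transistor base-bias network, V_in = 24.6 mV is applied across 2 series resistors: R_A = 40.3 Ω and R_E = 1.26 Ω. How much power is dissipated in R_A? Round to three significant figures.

The common current is I = 24.6/41.56 = 0.5919 mA.
V(R_A) = I·R = 23.85 mV; P = V·I = 23.85 × 0.5919 = 14.12 µW.

P ≈ 14.1 µW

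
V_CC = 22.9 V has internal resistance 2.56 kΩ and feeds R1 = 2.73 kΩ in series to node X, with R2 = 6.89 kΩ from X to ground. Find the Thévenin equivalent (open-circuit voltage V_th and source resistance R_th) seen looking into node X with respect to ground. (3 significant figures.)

V_th ≈ 13.0 V, R_th ≈ 2.99 kΩ

R1' = 2.56 + 2.73 = 5.290 kΩ (source resistance + R1).
With X open, the divider is unloaded: V_th = 22.9 × 6.89/12.18 = 12.95 V.
Looking into X with the source shorted: R_th = R1'·R2/(R1'+R2) = 5.290 × 6.89/12.18 = 2.992 kΩ.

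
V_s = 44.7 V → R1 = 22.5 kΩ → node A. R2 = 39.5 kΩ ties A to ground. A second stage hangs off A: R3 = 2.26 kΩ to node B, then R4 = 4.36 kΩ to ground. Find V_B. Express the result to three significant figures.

V_B ≈ 5.93 V

Looking into the second stage from A: R3 + R4 = 6.620 kΩ appears in parallel with R2.
R2 ‖ (R3+R4) = 5.670 kΩ.
First divider: V_A = V_s · 5.670/(22.5 + 5.670) = 8.997 V.
Stage 2 is unloaded, so V_B = V_A · R4/(R3+R4) = 8.997 × 4.36/6.620 = 5.925 V.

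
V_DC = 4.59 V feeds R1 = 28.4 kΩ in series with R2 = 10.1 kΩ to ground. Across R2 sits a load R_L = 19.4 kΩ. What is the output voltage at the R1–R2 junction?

R2 ‖ R_L = (10.1 × 19.4)/(10.1 + 19.4) = 6.642 kΩ.
Voltage divider with the loaded lower leg: V_out = 4.59 × 6.642/(28.4 + 6.642) = 4.59 × 0.1895 = 0.8700 V.
(Unloaded it would be 1.20 V; the load pulls it down.)

V_out ≈ 0.870 V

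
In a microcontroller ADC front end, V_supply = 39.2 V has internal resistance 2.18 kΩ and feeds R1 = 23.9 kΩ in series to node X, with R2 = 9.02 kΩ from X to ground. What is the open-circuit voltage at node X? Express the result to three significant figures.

V_th ≈ 10.1 V

R1' = 2.18 + 23.9 = 26.08 kΩ (source resistance + R1).
V_th is the unloaded tap voltage: V_supply · R2/(R1'+R2) = 39.2 × 0.2570 = 10.07 V.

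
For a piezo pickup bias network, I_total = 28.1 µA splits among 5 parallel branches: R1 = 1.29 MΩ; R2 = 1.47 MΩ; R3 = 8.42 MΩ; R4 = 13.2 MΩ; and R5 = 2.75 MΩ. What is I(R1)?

I ≈ 10.8 µA

Conductances: ΣG = 1/1.29 + 1/1.47 + 1/8.42 + 1/13.2 + 1/2.75 = 2.014 (1/MΩ).
By the current-divider rule, I = I_total · G_k/ΣG = 28.1 × 0.3850 = 10.82 µA.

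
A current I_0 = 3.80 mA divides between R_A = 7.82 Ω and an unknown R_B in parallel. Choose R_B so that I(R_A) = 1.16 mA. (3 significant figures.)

R_B ≈ 3.44 Ω

In a two-way split, I_A/I_0 = R_B/(R_A + R_B).
1.16/3.80 = R_B/(R_A + R_B) → R_B = R_A · (0.3053)/(1 − 0.3053) = 7.82 × 0.4394 = 3.436 Ω.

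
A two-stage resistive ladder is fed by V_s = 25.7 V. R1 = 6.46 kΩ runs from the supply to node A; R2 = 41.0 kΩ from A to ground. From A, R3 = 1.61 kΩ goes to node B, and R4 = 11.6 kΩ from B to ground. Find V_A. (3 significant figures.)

The second stage (R3 + R4 = 13.21 kΩ) loads node A in parallel with R2.
R2 ‖ (R3+R4) = 9.991 kΩ.
V_A = 25.7 × 9.991/(6.46 + 9.991) = 15.61 V.

V_A ≈ 15.6 V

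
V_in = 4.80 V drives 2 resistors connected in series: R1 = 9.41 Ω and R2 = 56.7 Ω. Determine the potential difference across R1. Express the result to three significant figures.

V ≈ 0.683 V

Total series resistance ΣR = 9.41 + 56.7 = 66.11 Ω.
By the voltage-divider rule, V = 4.80 × 9.410/66.11 = 0.6832 V.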